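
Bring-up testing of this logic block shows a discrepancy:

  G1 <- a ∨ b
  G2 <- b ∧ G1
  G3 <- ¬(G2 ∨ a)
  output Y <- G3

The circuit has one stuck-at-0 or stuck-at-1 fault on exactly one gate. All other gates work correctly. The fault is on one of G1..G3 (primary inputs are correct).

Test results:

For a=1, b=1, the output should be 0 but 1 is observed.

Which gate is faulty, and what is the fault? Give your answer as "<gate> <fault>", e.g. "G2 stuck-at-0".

Fault-free values for test 1 (a=1, b=1): G1=1, G2=1, G3=0, giving Y=0. Observed 1.
Test 1: faults giving observed 1 are {G3 stuck-at-1}.
Only G3 stuck-at-1 is consistent with every test.

G3 stuck-at-1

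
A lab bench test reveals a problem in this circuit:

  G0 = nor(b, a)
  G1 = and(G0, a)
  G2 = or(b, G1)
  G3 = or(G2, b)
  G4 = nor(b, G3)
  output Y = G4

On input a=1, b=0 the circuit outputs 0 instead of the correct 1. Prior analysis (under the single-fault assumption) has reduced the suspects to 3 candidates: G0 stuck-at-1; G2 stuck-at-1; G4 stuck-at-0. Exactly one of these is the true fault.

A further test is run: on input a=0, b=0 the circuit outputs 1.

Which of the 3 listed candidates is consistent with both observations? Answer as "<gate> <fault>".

Evaluate each candidate on input a=0, b=0:
  G0 stuck-at-1: G0=1 [stuck-at-1], G1=0, G2=0, G3=0, G4=1 → 1 — matches
  G2 stuck-at-1: G0=1, G1=0, G2=1 [stuck-at-1], G3=1, G4=0 → 0 — eliminated
  G4 stuck-at-0: G0=1, G1=0, G2=0, G3=0, G4=0 [stuck-at-0] → 0 — eliminated
Only G0 stuck-at-1 reproduces the observed 1.

G0 stuck-at-1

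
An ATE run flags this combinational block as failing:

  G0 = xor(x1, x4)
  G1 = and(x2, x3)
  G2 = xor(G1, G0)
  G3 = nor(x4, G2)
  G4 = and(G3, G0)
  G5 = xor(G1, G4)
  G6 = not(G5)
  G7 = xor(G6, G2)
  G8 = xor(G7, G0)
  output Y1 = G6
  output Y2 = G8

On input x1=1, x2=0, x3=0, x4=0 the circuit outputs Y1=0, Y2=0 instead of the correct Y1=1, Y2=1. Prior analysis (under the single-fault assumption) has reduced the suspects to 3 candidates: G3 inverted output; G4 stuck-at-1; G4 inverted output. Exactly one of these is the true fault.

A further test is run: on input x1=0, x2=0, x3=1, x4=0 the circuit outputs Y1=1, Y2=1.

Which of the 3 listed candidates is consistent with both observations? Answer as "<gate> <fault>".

G3 inverted output

Evaluate each candidate on input x1=0, x2=0, x3=1, x4=0:
  G3 inverted output: G0=0, G1=0, G2=0, G3=0 [inverted output], G4=0, G5=0, G6=1, G7=1, G8=1 → Y1=1, Y2=1 — matches
  G4 stuck-at-1: G0=0, G1=0, G2=0, G3=1, G4=1 [stuck-at-1], G5=1, G6=0, G7=0, G8=0 → Y1=0, Y2=0 — eliminated
  G4 inverted output: G0=0, G1=0, G2=0, G3=1, G4=1 [inverted output], G5=1, G6=0, G7=0, G8=0 → Y1=0, Y2=0 — eliminated
Only G3 inverted output reproduces the observed Y1=1, Y2=1.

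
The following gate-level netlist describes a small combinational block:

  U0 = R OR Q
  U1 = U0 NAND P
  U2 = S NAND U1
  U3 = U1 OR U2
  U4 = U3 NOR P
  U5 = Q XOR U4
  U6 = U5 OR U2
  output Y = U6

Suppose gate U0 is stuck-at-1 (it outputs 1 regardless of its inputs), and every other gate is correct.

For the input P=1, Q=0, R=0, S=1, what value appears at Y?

1

Propagate with U0 forced: U0=1 [stuck-at-1], U1=0, U2=1, U3=1, U4=0, U5=0, U6=1.
So Y = 1. (Without the fault it would be 0.)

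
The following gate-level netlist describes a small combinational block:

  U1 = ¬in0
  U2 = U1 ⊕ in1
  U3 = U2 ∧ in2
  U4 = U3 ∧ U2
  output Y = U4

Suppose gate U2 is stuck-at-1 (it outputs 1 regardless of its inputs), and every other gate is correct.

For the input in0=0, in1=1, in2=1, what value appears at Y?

Propagate with U2 forced: U1=1, U2=1 [stuck-at-1], U3=1, U4=1.
So Y = 1. (Without the fault it would be 0.)

1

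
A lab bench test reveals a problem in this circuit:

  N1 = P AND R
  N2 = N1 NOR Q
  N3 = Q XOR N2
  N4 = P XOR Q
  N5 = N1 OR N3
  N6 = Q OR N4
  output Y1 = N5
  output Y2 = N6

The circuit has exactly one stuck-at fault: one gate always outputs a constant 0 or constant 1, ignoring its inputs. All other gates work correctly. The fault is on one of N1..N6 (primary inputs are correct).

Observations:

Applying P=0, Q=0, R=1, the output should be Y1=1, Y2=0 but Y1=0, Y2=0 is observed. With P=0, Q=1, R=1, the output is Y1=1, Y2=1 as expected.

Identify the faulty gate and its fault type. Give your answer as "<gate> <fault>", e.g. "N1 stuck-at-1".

Fault-free values for test 1 (P=0, Q=0, R=1): N1=0, N2=1, N3=1, N4=0, N5=1, N6=0, giving Y1=1, Y2=0. Observed Y1=0, Y2=0.
Test 1: faults giving observed Y1=0, Y2=0 are {N2 stuck-at-0, N3 stuck-at-0, N5 stuck-at-0}.
Test 2 (P=0, Q=1, R=1): fault-free N1=0, N2=0, N3=1, N4=1, N5=1, N6=1 → Y1=1, Y2=1; observed Y1=1, Y2=1. Eliminates N3 stuck-at-0, N5 stuck-at-0.
Only N2 stuck-at-0 is consistent with every test.

N2 stuck-at-0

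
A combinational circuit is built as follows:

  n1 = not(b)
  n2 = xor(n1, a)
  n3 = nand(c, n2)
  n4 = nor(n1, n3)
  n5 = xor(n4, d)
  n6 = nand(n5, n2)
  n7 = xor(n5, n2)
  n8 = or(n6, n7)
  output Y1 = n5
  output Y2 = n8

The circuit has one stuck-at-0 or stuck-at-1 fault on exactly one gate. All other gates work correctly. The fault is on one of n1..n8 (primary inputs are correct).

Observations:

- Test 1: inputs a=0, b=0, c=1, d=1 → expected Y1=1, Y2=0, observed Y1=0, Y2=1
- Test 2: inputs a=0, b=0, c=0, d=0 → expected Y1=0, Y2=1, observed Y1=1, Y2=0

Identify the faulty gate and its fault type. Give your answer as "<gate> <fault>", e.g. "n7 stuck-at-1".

n4 stuck-at-1

Fault-free values for test 1 (a=0, b=0, c=1, d=1): n1=1, n2=1, n3=0, n4=0, n5=1, n6=0, n7=0, n8=0, giving Y1=1, Y2=0. Observed Y1=0, Y2=1.
Test 1: faults giving observed Y1=0, Y2=1 are {n4 stuck-at-1, n5 stuck-at-0}.
Test 2 (a=0, b=0, c=0, d=0): fault-free n1=1, n2=1, n3=1, n4=0, n5=0, n6=1, n7=1, n8=1 → Y1=0, Y2=1; observed Y1=1, Y2=0. Eliminates n5 stuck-at-0.
Only n4 stuck-at-1 is consistent with every test.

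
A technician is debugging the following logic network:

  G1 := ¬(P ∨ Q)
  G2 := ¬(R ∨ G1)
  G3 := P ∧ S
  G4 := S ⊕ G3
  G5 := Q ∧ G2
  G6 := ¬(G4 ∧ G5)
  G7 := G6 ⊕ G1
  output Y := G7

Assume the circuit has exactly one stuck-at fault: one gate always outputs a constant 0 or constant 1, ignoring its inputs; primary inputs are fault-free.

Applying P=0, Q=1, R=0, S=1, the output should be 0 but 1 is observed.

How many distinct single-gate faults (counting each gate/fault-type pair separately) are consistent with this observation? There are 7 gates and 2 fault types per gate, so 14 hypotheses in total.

Fault-free: G1=0, G2=1, G3=0, G4=1, G5=1, G6=0, G7=0 → 0. Observed 1.
  G1 stuck-at-0: output 0 ✗
  G1 stuck-at-1: output 0 ✗
  G2 stuck-at-0: output 1 ✓
  G2 stuck-at-1: output 0 ✗
  G3 stuck-at-0: output 0 ✗
  G3 stuck-at-1: output 1 ✓
  G4 stuck-at-0: output 1 ✓
  G4 stuck-at-1: output 0 ✗
  G5 stuck-at-0: output 1 ✓
  G5 stuck-at-1: output 0 ✗
  G6 stuck-at-0: output 0 ✗
  G6 stuck-at-1: output 1 ✓
  G7 stuck-at-0: output 0 ✗
  G7 stuck-at-1: output 1 ✓
Consistent faults: {G2 stuck-at-0, G3 stuck-at-1, G4 stuck-at-0, G5 stuck-at-0, G6 stuck-at-1, G7 stuck-at-1} — 6 in all.

6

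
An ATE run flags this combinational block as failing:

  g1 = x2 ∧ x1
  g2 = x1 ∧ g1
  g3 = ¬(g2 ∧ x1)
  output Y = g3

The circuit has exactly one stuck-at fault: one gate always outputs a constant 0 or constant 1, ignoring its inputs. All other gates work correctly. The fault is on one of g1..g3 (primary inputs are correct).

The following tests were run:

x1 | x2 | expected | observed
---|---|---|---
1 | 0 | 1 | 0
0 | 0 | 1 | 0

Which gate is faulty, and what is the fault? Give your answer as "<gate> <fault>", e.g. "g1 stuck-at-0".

g3 stuck-at-0

Fault-free values for test 1 (x1=1, x2=0): g1=0, g2=0, g3=1, giving Y=1. Observed 0.
Test 1: faults giving observed 0 are {g1 stuck-at-1, g2 stuck-at-1, g3 stuck-at-0}.
Test 2 (x1=0, x2=0): fault-free g1=0, g2=0, g3=1 → 1; observed 0. Eliminates g1 stuck-at-1, g2 stuck-at-1.
Only g3 stuck-at-0 is consistent with every test.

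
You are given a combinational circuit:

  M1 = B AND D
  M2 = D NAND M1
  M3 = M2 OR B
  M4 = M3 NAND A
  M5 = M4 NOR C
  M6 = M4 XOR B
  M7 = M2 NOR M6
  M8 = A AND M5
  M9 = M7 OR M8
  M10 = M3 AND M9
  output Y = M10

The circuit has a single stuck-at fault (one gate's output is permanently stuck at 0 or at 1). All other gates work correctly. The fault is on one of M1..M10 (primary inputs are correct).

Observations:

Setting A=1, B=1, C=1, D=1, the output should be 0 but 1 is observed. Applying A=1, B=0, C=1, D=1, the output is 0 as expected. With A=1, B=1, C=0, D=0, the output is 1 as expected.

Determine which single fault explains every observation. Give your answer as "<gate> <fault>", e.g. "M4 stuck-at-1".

M6 stuck-at-0

Fault-free values for test 1 (A=1, B=1, C=1, D=1): M1=1, M2=0, M3=1, M4=0, M5=0, M6=1, M7=0, M8=0, M9=0, M10=0, giving Y=0. Observed 1.
Test 1: faults giving observed 1 are {M4 stuck-at-1, M5 stuck-at-1, M6 stuck-at-0, M7 stuck-at-1, M8 stuck-at-1, M9 stuck-at-1, M10 stuck-at-1}.
Test 2 (A=1, B=0, C=1, D=1): fault-free M1=0, M2=1, M3=1, M4=0, M5=0, M6=0, M7=0, M8=0, M9=0, M10=0 → 0; observed 0. Eliminates M5 stuck-at-1, M7 stuck-at-1, M8 stuck-at-1, M9 stuck-at-1, M10 stuck-at-1.
Test 3 (A=1, B=1, C=0, D=0): fault-free M1=0, M2=1, M3=1, M4=0, M5=1, M6=1, M7=0, M8=1, M9=1, M10=1 → 1; observed 1. Eliminates M4 stuck-at-1.
Only M6 stuck-at-0 is consistent with every test.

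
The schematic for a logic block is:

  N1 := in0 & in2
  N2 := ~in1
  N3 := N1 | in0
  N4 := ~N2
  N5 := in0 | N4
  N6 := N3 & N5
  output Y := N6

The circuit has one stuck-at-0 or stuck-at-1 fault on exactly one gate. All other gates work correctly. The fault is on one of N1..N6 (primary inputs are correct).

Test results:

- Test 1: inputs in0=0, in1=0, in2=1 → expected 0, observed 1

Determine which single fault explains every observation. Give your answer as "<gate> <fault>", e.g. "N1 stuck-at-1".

N6 stuck-at-1

Fault-free values for test 1 (in0=0, in1=0, in2=1): N1=0, N2=1, N3=0, N4=0, N5=0, N6=0, giving Y=0. Observed 1.
Test 1: faults giving observed 1 are {N6 stuck-at-1}.
Only N6 stuck-at-1 is consistent with every test.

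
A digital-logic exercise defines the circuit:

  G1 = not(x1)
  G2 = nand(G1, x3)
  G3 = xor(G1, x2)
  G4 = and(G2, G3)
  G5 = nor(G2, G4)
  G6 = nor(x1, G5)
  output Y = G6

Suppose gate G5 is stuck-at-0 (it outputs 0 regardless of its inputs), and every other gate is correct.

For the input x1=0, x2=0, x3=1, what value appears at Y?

1

Propagate with G5 forced: G1=1, G2=0, G3=1, G4=0, G5=0 [stuck-at-0], G6=1.
So Y = 1. (Without the fault it would be 0.)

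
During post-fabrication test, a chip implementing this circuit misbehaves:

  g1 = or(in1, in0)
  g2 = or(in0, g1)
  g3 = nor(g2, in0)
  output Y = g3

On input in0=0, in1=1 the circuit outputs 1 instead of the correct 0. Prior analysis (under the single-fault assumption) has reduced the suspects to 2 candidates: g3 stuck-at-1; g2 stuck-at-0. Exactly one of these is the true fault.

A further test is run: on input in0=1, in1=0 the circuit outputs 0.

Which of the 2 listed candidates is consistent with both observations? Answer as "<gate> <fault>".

g2 stuck-at-0

Evaluate each candidate on input in0=1, in1=0:
  g3 stuck-at-1: g1=1, g2=1, g3=1 [stuck-at-1] → 1 — eliminated
  g2 stuck-at-0: g1=1, g2=0 [stuck-at-0], g3=0 → 0 — matches
Only g2 stuck-at-0 reproduces the observed 0.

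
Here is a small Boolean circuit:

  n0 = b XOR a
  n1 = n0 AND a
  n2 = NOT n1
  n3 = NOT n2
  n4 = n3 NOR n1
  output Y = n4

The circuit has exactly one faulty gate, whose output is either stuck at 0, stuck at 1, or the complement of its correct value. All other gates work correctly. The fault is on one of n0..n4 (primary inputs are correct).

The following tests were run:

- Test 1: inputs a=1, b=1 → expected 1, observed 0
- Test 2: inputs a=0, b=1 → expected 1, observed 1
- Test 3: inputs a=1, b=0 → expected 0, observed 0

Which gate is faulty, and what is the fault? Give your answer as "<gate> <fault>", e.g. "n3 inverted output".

n0 stuck-at-1

Fault-free values for test 1 (a=1, b=1): n0=0, n1=0, n2=1, n3=0, n4=1, giving Y=1. Observed 0.
Test 1: faults giving observed 0 are {n0 stuck-at-1, n0 inverted output, n1 stuck-at-1, n1 inverted output, n2 stuck-at-0, n2 inverted output, n3 stuck-at-1, n3 inverted output, n4 stuck-at-0, n4 inverted output}.
Test 2 (a=0, b=1): fault-free n0=1, n1=0, n2=1, n3=0, n4=1 → 1; observed 1. Eliminates n1 stuck-at-1, n1 inverted output, n2 stuck-at-0, n2 inverted output, n3 stuck-at-1, n3 inverted output, n4 stuck-at-0, n4 inverted output.
Test 3 (a=1, b=0): fault-free n0=1, n1=1, n2=0, n3=1, n4=0 → 0; observed 0. Eliminates n0 inverted output.
Only n0 stuck-at-1 is consistent with every test.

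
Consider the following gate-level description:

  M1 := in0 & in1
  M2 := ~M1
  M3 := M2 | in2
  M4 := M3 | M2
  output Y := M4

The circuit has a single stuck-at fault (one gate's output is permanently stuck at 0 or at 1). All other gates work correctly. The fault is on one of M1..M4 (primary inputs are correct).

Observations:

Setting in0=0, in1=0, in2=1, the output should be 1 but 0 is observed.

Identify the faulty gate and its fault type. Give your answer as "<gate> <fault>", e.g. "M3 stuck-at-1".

M4 stuck-at-0

Fault-free values for test 1 (in0=0, in1=0, in2=1): M1=0, M2=1, M3=1, M4=1, giving Y=1. Observed 0.
Test 1: faults giving observed 0 are {M4 stuck-at-0}.
Only M4 stuck-at-0 is consistent with every test.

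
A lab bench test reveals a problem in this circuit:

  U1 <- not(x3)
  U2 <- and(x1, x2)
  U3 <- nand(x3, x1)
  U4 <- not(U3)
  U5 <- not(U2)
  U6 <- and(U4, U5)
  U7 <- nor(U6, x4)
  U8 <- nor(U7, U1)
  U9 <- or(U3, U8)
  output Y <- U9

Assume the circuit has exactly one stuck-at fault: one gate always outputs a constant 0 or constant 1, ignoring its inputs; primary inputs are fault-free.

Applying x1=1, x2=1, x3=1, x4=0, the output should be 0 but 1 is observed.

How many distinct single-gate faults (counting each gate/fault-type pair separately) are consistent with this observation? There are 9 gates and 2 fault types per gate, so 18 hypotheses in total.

7

Fault-free: U1=0, U2=1, U3=0, U4=1, U5=0, U6=0, U7=1, U8=0, U9=0 → 0. Observed 1.
  U1: none of the 2 fault types match ✗
  U2: stuck-at-0 ✓; others ✗
  U3: stuck-at-1 ✓; others ✗
  U4: none of the 2 fault types match ✗
  U5: stuck-at-1 ✓; others ✗
  U6: stuck-at-1 ✓; others ✗
  U7: stuck-at-0 ✓; others ✗
  U8: stuck-at-1 ✓; others ✗
  U9: stuck-at-1 ✓; others ✗
Consistent faults: {U2 stuck-at-0, U3 stuck-at-1, U5 stuck-at-1, U6 stuck-at-1, U7 stuck-at-0, U8 stuck-at-1, U9 stuck-at-1} — 7 in all.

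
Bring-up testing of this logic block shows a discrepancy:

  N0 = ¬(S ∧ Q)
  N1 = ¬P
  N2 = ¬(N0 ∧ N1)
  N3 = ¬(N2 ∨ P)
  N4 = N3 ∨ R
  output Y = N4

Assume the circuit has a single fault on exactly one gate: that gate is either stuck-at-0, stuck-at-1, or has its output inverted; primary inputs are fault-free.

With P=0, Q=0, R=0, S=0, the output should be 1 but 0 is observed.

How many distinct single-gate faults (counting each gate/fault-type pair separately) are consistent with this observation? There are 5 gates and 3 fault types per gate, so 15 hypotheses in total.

10

Fault-free: N0=1, N1=1, N2=0, N3=1, N4=1 → 1. Observed 0.
  N0: stuck-at-0, inverted output ✓; others ✗
  N1: stuck-at-0, inverted output ✓; others ✗
  N2: stuck-at-1, inverted output ✓; others ✗
  N3: stuck-at-0, inverted output ✓; others ✗
  N4: stuck-at-0, inverted output ✓; others ✗
Consistent faults: {N0 stuck-at-0, N0 inverted output, N1 stuck-at-0, N1 inverted output, N2 stuck-at-1, N2 inverted output, N3 stuck-at-0, N3 inverted output, N4 stuck-at-0, N4 inverted output} — 10 in all.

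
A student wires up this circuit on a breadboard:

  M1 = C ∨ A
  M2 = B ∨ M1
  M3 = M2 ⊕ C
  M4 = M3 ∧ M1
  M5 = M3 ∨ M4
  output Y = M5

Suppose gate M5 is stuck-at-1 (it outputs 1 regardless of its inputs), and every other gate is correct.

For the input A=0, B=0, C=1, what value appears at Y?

1

Propagate with M5 forced: M1=1, M2=1, M3=0, M4=0, M5=1 [stuck-at-1].
So Y = 1. (Without the fault it would be 0.)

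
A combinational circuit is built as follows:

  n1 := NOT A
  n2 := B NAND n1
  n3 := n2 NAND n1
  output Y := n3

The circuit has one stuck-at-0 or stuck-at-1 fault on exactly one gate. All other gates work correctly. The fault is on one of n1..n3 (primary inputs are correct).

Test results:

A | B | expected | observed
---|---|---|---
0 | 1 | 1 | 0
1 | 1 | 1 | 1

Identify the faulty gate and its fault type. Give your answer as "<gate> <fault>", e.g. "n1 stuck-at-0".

Fault-free values for test 1 (A=0, B=1): n1=1, n2=0, n3=1, giving Y=1. Observed 0.
Test 1: faults giving observed 0 are {n2 stuck-at-1, n3 stuck-at-0}.
Test 2 (A=1, B=1): fault-free n1=0, n2=1, n3=1 → 1; observed 1. Eliminates n3 stuck-at-0.
Only n2 stuck-at-1 is consistent with every test.

n2 stuck-at-1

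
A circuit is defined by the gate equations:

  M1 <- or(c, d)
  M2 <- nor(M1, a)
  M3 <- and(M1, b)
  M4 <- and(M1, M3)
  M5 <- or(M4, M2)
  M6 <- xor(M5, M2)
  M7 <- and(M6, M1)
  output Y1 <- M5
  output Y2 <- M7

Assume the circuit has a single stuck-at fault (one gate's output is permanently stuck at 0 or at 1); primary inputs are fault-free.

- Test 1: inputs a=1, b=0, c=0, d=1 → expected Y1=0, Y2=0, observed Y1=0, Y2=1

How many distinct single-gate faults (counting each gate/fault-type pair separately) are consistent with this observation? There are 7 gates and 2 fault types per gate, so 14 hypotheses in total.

Fault-free: M1=1, M2=0, M3=0, M4=0, M5=0, M6=0, M7=0 → Y1=0, Y2=0. Observed Y1=0, Y2=1.
  M1 stuck-at-0: output Y1=0, Y2=0 ✗
  M1 stuck-at-1: output Y1=0, Y2=0 ✗
  M2 stuck-at-0: output Y1=0, Y2=0 ✗
  M2 stuck-at-1: output Y1=1, Y2=0 ✗
  M3 stuck-at-0: output Y1=0, Y2=0 ✗
  M3 stuck-at-1: output Y1=1, Y2=1 ✗
  M4 stuck-at-0: output Y1=0, Y2=0 ✗
  M4 stuck-at-1: output Y1=1, Y2=1 ✗
  M5 stuck-at-0: output Y1=0, Y2=0 ✗
  M5 stuck-at-1: output Y1=1, Y2=1 ✗
  M6 stuck-at-0: output Y1=0, Y2=0 ✗
  M6 stuck-at-1: output Y1=0, Y2=1 ✓
  M7 stuck-at-0: output Y1=0, Y2=0 ✗
  M7 stuck-at-1: output Y1=0, Y2=1 ✓
Consistent faults: {M6 stuck-at-1, M7 stuck-at-1} — 2 in all.

2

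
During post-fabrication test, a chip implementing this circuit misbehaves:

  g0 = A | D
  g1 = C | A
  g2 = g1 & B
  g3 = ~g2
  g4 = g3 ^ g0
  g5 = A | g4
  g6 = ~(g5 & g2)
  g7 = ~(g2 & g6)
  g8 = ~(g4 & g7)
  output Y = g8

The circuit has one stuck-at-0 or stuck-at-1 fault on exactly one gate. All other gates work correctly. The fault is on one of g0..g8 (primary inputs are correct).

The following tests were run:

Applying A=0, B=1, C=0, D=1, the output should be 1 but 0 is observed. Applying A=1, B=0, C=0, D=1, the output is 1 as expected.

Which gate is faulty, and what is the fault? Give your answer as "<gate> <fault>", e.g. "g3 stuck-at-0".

g1 stuck-at-1

Fault-free values for test 1 (A=0, B=1, C=0, D=1): g0=1, g1=0, g2=0, g3=1, g4=0, g5=0, g6=1, g7=1, g8=1, giving Y=1. Observed 0.
Test 1: faults giving observed 0 are {g0 stuck-at-0, g1 stuck-at-1, g2 stuck-at-1, g3 stuck-at-0, g4 stuck-at-1, g8 stuck-at-0}.
Test 2 (A=1, B=0, C=0, D=1): fault-free g0=1, g1=1, g2=0, g3=1, g4=0, g5=1, g6=1, g7=1, g8=1 → 1; observed 1. Eliminates g0 stuck-at-0, g2 stuck-at-1, g3 stuck-at-0, g4 stuck-at-1, g8 stuck-at-0.
Only g1 stuck-at-1 is consistent with every test.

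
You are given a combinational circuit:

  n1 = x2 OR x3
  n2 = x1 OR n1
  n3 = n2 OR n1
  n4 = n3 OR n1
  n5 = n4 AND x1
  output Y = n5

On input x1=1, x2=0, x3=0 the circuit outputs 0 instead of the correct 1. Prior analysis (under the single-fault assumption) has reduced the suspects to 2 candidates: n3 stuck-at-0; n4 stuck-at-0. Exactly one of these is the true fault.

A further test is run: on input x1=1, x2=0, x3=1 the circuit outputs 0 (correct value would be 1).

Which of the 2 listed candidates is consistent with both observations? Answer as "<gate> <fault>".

Evaluate each candidate on input x1=1, x2=0, x3=1:
  n3 stuck-at-0: n1=1, n2=1, n3=0 [stuck-at-0], n4=1, n5=1 → 1 — eliminated
  n4 stuck-at-0: n1=1, n2=1, n3=1, n4=0 [stuck-at-0], n5=0 → 0 — matches
Only n4 stuck-at-0 reproduces the observed 0.

n4 stuck-at-0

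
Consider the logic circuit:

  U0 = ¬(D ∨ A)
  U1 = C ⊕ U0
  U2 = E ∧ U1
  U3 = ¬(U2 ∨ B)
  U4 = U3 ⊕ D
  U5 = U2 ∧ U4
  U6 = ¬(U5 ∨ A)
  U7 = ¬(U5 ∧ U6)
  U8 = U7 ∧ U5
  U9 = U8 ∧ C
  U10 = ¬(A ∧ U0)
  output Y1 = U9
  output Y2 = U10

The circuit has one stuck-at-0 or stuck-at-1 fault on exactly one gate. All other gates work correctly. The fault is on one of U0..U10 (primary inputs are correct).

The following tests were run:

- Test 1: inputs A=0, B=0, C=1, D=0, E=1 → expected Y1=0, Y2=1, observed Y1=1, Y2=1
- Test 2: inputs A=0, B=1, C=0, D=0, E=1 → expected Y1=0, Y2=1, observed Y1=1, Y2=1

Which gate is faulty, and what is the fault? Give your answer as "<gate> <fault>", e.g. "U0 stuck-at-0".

U9 stuck-at-1

Fault-free values for test 1 (A=0, B=0, C=1, D=0, E=1): U0=1, U1=0, U2=0, U3=1, U4=1, U5=0, U6=1, U7=1, U8=0, U9=0, U10=1, giving Y1=0, Y2=1. Observed Y1=1, Y2=1.
Test 1: faults giving observed Y1=1, Y2=1 are {U5 stuck-at-1, U8 stuck-at-1, U9 stuck-at-1}.
Test 2 (A=0, B=1, C=0, D=0, E=1): fault-free U0=1, U1=1, U2=1, U3=0, U4=0, U5=0, U6=1, U7=1, U8=0, U9=0, U10=1 → Y1=0, Y2=1; observed Y1=1, Y2=1. Eliminates U5 stuck-at-1, U8 stuck-at-1.
Only U9 stuck-at-1 is consistent with every test.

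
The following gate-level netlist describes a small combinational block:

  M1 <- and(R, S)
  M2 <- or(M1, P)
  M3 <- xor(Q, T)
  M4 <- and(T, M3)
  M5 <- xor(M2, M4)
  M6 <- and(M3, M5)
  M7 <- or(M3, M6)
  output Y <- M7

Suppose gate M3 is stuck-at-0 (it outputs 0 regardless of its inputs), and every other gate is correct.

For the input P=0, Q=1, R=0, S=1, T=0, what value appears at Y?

0

Propagate with M3 forced: M1=0, M2=0, M3=0 [stuck-at-0], M4=0, M5=0, M6=0, M7=0.
So Y = 0. (Without the fault it would be 1.)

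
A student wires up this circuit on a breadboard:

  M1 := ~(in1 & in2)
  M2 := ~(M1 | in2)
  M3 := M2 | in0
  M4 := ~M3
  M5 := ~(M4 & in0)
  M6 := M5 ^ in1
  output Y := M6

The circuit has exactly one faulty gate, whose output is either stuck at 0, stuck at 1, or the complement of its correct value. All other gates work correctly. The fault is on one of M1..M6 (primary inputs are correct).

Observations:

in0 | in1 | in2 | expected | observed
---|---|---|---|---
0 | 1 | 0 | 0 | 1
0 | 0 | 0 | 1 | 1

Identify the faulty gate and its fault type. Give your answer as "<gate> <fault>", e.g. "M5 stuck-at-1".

M6 stuck-at-1

Fault-free values for test 1 (in0=0, in1=1, in2=0): M1=1, M2=0, M3=0, M4=1, M5=1, M6=0, giving Y=0. Observed 1.
Test 1: faults giving observed 1 are {M5 stuck-at-0, M5 inverted output, M6 stuck-at-1, M6 inverted output}.
Test 2 (in0=0, in1=0, in2=0): fault-free M1=1, M2=0, M3=0, M4=1, M5=1, M6=1 → 1; observed 1. Eliminates M5 stuck-at-0, M5 inverted output, M6 inverted output.
Only M6 stuck-at-1 is consistent with every test.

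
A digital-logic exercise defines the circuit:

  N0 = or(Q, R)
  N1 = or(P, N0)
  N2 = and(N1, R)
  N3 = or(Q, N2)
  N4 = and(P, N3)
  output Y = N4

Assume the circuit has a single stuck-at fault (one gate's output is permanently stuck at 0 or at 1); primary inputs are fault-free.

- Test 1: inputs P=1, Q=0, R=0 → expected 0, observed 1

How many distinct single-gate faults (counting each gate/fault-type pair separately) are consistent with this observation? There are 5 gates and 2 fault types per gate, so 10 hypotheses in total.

Fault-free: N0=0, N1=1, N2=0, N3=0, N4=0 → 0. Observed 1.
  N0 stuck-at-0: output 0 ✗
  N0 stuck-at-1: output 0 ✗
  N1 stuck-at-0: output 0 ✗
  N1 stuck-at-1: output 0 ✗
  N2 stuck-at-0: output 0 ✗
  N2 stuck-at-1: output 1 ✓
  N3 stuck-at-0: output 0 ✗
  N3 stuck-at-1: output 1 ✓
  N4 stuck-at-0: output 0 ✗
  N4 stuck-at-1: output 1 ✓
Consistent faults: {N2 stuck-at-1, N3 stuck-at-1, N4 stuck-at-1} — 3 in all.

3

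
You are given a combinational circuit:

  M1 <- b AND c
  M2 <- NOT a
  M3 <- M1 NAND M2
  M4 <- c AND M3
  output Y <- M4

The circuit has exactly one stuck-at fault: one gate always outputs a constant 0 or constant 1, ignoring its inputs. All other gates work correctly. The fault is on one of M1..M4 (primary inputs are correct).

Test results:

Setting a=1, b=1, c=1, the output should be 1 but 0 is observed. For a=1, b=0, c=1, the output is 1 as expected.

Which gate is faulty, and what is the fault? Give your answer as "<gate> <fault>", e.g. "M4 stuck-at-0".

M2 stuck-at-1

Fault-free values for test 1 (a=1, b=1, c=1): M1=1, M2=0, M3=1, M4=1, giving Y=1. Observed 0.
Test 1: faults giving observed 0 are {M2 stuck-at-1, M3 stuck-at-0, M4 stuck-at-0}.
Test 2 (a=1, b=0, c=1): fault-free M1=0, M2=0, M3=1, M4=1 → 1; observed 1. Eliminates M3 stuck-at-0, M4 stuck-at-0.
Only M2 stuck-at-1 is consistent with every test.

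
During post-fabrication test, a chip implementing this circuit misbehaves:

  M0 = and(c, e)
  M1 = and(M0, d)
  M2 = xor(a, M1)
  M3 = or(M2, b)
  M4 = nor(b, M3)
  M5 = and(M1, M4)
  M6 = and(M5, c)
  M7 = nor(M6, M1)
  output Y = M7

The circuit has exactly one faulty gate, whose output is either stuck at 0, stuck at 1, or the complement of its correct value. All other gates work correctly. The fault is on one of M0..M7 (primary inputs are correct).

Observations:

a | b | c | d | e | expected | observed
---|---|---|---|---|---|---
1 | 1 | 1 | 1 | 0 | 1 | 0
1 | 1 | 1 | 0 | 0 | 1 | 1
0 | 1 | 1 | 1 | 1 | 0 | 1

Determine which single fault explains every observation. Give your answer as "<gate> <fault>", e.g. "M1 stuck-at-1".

Fault-free values for test 1 (a=1, b=1, c=1, d=1, e=0): M0=0, M1=0, M2=1, M3=1, M4=0, M5=0, M6=0, M7=1, giving Y=1. Observed 0.
Test 1: faults giving observed 0 are {M0 stuck-at-1, M0 inverted output, M1 stuck-at-1, M1 inverted output, M5 stuck-at-1, M5 inverted output, M6 stuck-at-1, M6 inverted output, M7 stuck-at-0, M7 inverted output}.
Test 2 (a=1, b=1, c=1, d=0, e=0): fault-free M0=0, M1=0, M2=1, M3=1, M4=0, M5=0, M6=0, M7=1 → 1; observed 1. Eliminates M1 stuck-at-1, M1 inverted output, M5 stuck-at-1, M5 inverted output, M6 stuck-at-1, M6 inverted output, M7 stuck-at-0, M7 inverted output.
Test 3 (a=0, b=1, c=1, d=1, e=1): fault-free M0=1, M1=1, M2=1, M3=1, M4=0, M5=0, M6=0, M7=0 → 0; observed 1. Eliminates M0 stuck-at-1.
Only M0 inverted output is consistent with every test.

M0 inverted output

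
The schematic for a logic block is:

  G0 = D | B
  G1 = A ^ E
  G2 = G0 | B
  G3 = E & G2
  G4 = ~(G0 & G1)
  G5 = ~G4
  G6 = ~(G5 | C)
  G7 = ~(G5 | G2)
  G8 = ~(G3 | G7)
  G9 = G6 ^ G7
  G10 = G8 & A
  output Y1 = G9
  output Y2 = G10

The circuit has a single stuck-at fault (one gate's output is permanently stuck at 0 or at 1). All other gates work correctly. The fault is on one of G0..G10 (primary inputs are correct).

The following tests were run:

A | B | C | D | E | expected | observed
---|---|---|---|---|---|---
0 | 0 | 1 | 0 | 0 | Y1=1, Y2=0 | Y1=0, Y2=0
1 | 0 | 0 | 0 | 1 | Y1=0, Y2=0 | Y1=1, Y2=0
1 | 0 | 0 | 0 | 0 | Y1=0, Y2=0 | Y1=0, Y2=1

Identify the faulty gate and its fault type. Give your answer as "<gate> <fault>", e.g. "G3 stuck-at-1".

G0 stuck-at-1

Fault-free values for test 1 (A=0, B=0, C=1, D=0, E=0): G0=0, G1=0, G2=0, G3=0, G4=1, G5=0, G6=0, G7=1, G8=0, G9=1, G10=0, giving Y1=1, Y2=0. Observed Y1=0, Y2=0.
Test 1: faults giving observed Y1=0, Y2=0 are {G0 stuck-at-1, G2 stuck-at-1, G4 stuck-at-0, G5 stuck-at-1, G6 stuck-at-1, G7 stuck-at-0, G9 stuck-at-0}.
Test 2 (A=1, B=0, C=0, D=0, E=1): fault-free G0=0, G1=0, G2=0, G3=0, G4=1, G5=0, G6=1, G7=1, G8=0, G9=0, G10=0 → Y1=0, Y2=0; observed Y1=1, Y2=0. Eliminates G4 stuck-at-0, G5 stuck-at-1, G6 stuck-at-1, G7 stuck-at-0, G9 stuck-at-0.
Test 3 (A=1, B=0, C=0, D=0, E=0): fault-free G0=0, G1=1, G2=0, G3=0, G4=1, G5=0, G6=1, G7=1, G8=0, G9=0, G10=0 → Y1=0, Y2=0; observed Y1=0, Y2=1. Eliminates G2 stuck-at-1.
Only G0 stuck-at-1 is consistent with every test.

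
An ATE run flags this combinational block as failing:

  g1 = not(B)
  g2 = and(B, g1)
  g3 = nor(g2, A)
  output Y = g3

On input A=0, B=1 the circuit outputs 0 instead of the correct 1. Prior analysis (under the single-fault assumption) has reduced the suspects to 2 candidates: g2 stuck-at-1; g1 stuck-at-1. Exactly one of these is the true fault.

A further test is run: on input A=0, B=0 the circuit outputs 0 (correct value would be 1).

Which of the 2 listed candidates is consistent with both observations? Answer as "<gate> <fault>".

Evaluate each candidate on input A=0, B=0:
  g2 stuck-at-1: g1=1, g2=1 [stuck-at-1], g3=0 → 0 — matches
  g1 stuck-at-1: g1=1 [stuck-at-1], g2=0, g3=1 → 1 — eliminated
Only g2 stuck-at-1 reproduces the observed 0.

g2 stuck-at-1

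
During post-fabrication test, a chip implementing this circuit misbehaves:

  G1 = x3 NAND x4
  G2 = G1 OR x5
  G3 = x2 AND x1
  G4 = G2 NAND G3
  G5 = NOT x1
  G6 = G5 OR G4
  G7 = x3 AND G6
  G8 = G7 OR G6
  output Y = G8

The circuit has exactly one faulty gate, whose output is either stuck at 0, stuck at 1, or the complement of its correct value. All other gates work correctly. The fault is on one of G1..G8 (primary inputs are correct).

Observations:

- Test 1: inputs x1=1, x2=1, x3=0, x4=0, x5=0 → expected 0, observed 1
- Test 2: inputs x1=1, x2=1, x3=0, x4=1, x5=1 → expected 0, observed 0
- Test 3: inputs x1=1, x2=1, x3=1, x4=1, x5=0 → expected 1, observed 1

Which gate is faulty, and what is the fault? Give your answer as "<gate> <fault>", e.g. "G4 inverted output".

Fault-free values for test 1 (x1=1, x2=1, x3=0, x4=0, x5=0): G1=1, G2=1, G3=1, G4=0, G5=0, G6=0, G7=0, G8=0, giving Y=0. Observed 1.
Test 1: faults giving observed 1 are {G1 stuck-at-0, G1 inverted output, G2 stuck-at-0, G2 inverted output, G3 stuck-at-0, G3 inverted output, G4 stuck-at-1, G4 inverted output, G5 stuck-at-1, G5 inverted output, G6 stuck-at-1, G6 inverted output, G7 stuck-at-1, G7 inverted output, G8 stuck-at-1, G8 inverted output}.
Test 2 (x1=1, x2=1, x3=0, x4=1, x5=1): fault-free G1=1, G2=1, G3=1, G4=0, G5=0, G6=0, G7=0, G8=0 → 0; observed 0. Eliminates G2 stuck-at-0, G2 inverted output, G3 stuck-at-0, G3 inverted output, G4 stuck-at-1, G4 inverted output, G5 stuck-at-1, G5 inverted output, G6 stuck-at-1, G6 inverted output, G7 stuck-at-1, G7 inverted output, G8 stuck-at-1, G8 inverted output.
Test 3 (x1=1, x2=1, x3=1, x4=1, x5=0): fault-free G1=0, G2=0, G3=1, G4=1, G5=0, G6=1, G7=1, G8=1 → 1; observed 1. Eliminates G1 inverted output.
Only G1 stuck-at-0 is consistent with every test.

G1 stuck-at-0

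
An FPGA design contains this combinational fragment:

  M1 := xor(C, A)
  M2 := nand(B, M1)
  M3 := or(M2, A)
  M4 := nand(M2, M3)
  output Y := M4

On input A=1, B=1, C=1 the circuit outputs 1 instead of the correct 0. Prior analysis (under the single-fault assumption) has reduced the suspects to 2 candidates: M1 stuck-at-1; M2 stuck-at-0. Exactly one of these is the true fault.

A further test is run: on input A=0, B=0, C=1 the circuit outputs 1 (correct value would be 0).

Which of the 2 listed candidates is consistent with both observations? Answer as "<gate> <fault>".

Evaluate each candidate on input A=0, B=0, C=1:
  M1 stuck-at-1: M1=1 [stuck-at-1], M2=1, M3=1, M4=0 → 0 — eliminated
  M2 stuck-at-0: M1=1, M2=0 [stuck-at-0], M3=0, M4=1 → 1 — matches
Only M2 stuck-at-0 reproduces the observed 1.

M2 stuck-at-0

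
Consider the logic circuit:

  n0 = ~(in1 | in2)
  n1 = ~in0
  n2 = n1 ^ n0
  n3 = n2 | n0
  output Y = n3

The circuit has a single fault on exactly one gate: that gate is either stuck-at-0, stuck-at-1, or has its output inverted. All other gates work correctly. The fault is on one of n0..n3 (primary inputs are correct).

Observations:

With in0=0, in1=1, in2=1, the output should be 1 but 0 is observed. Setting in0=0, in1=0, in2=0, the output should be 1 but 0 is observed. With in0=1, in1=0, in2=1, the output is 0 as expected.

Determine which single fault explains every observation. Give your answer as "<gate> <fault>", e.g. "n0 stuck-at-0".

Fault-free values for test 1 (in0=0, in1=1, in2=1): n0=0, n1=1, n2=1, n3=1, giving Y=1. Observed 0.
Test 1: faults giving observed 0 are {n1 stuck-at-0, n1 inverted output, n2 stuck-at-0, n2 inverted output, n3 stuck-at-0, n3 inverted output}.
Test 2 (in0=0, in1=0, in2=0): fault-free n0=1, n1=1, n2=0, n3=1 → 1; observed 0. Eliminates n1 stuck-at-0, n1 inverted output, n2 stuck-at-0, n2 inverted output.
Test 3 (in0=1, in1=0, in2=1): fault-free n0=0, n1=0, n2=0, n3=0 → 0; observed 0. Eliminates n3 inverted output.
Only n3 stuck-at-0 is consistent with every test.

n3 stuck-at-0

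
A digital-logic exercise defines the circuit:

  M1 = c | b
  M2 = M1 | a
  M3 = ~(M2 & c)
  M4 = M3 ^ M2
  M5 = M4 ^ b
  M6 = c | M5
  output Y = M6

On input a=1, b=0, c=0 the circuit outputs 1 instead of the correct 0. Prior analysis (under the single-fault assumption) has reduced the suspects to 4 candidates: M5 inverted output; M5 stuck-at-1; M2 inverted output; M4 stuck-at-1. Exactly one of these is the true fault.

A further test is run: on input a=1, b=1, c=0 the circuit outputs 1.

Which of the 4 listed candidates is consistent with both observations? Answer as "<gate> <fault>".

M5 stuck-at-1

Evaluate each candidate on input a=1, b=1, c=0:
  M5 inverted output: M1=1, M2=1, M3=1, M4=0, M5=0 [inverted output], M6=0 → 0 — eliminated
  M5 stuck-at-1: M1=1, M2=1, M3=1, M4=0, M5=1 [stuck-at-1], M6=1 → 1 — matches
  M2 inverted output: M1=1, M2=0 [inverted output], M3=1, M4=1, M5=0, M6=0 → 0 — eliminated
  M4 stuck-at-1: M1=1, M2=1, M3=1, M4=1 [stuck-at-1], M5=0, M6=0 → 0 — eliminated
Only M5 stuck-at-1 reproduces the observed 1.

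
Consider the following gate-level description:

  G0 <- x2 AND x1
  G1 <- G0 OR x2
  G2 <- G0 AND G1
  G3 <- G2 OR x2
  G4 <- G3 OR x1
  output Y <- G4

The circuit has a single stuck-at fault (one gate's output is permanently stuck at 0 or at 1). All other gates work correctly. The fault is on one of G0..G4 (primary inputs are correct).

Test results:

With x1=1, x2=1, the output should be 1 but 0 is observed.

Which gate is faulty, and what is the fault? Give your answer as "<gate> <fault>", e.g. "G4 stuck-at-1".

G4 stuck-at-0

Fault-free values for test 1 (x1=1, x2=1): G0=1, G1=1, G2=1, G3=1, G4=1, giving Y=1. Observed 0.
Test 1: faults giving observed 0 are {G4 stuck-at-0}.
Only G4 stuck-at-0 is consistent with every test.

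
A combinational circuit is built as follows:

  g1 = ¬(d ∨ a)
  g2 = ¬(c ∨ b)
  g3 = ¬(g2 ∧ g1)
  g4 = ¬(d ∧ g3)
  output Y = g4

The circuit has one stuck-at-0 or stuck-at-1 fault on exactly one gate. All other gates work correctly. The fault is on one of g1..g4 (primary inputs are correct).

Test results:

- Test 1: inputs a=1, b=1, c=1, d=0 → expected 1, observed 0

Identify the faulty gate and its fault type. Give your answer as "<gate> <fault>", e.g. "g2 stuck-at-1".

g4 stuck-at-0

Fault-free values for test 1 (a=1, b=1, c=1, d=0): g1=0, g2=0, g3=1, g4=1, giving Y=1. Observed 0.
Test 1: faults giving observed 0 are {g4 stuck-at-0}.
Only g4 stuck-at-0 is consistent with every test.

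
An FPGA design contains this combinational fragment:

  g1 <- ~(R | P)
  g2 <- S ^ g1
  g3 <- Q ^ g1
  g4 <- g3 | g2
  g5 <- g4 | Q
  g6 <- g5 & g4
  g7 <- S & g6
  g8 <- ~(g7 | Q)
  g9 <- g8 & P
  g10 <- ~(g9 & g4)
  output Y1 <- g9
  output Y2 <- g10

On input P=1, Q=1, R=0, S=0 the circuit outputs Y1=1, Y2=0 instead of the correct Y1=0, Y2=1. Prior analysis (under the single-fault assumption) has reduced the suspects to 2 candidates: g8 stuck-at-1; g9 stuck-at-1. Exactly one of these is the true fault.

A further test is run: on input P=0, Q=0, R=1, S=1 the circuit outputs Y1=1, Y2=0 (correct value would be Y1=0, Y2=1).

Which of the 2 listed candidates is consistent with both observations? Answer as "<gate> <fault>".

g9 stuck-at-1

Evaluate each candidate on input P=0, Q=0, R=1, S=1:
  g8 stuck-at-1: g1=0, g2=1, g3=0, g4=1, g5=1, g6=1, g7=1, g8=1 [stuck-at-1], g9=0, g10=1 → Y1=0, Y2=1 — eliminated
  g9 stuck-at-1: g1=0, g2=1, g3=0, g4=1, g5=1, g6=1, g7=1, g8=0, g9=1 [stuck-at-1], g10=0 → Y1=1, Y2=0 — matches
Only g9 stuck-at-1 reproduces the observed Y1=1, Y2=0.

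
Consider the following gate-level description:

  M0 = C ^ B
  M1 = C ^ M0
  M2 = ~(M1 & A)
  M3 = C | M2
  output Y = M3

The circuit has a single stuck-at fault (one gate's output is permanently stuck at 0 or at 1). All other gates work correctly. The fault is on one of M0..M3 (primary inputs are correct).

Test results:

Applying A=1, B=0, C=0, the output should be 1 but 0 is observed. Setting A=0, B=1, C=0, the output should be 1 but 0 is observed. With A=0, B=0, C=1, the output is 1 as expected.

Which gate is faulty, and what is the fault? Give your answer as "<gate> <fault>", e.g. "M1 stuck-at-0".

Fault-free values for test 1 (A=1, B=0, C=0): M0=0, M1=0, M2=1, M3=1, giving Y=1. Observed 0.
Test 1: faults giving observed 0 are {M0 stuck-at-1, M1 stuck-at-1, M2 stuck-at-0, M3 stuck-at-0}.
Test 2 (A=0, B=1, C=0): fault-free M0=1, M1=1, M2=1, M3=1 → 1; observed 0. Eliminates M0 stuck-at-1, M1 stuck-at-1.
Test 3 (A=0, B=0, C=1): fault-free M0=1, M1=0, M2=1, M3=1 → 1; observed 1. Eliminates M3 stuck-at-0.
Only M2 stuck-at-0 is consistent with every test.

M2 stuck-at-0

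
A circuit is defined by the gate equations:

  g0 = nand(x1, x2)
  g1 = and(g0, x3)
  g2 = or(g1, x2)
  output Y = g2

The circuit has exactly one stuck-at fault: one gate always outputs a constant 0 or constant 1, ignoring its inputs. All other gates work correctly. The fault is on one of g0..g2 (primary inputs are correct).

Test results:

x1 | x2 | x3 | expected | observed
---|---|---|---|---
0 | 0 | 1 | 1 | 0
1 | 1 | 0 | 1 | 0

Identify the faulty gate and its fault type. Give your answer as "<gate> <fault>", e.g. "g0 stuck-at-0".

Fault-free values for test 1 (x1=0, x2=0, x3=1): g0=1, g1=1, g2=1, giving Y=1. Observed 0.
Test 1: faults giving observed 0 are {g0 stuck-at-0, g1 stuck-at-0, g2 stuck-at-0}.
Test 2 (x1=1, x2=1, x3=0): fault-free g0=0, g1=0, g2=1 → 1; observed 0. Eliminates g0 stuck-at-0, g1 stuck-at-0.
Only g2 stuck-at-0 is consistent with every test.

g2 stuck-at-0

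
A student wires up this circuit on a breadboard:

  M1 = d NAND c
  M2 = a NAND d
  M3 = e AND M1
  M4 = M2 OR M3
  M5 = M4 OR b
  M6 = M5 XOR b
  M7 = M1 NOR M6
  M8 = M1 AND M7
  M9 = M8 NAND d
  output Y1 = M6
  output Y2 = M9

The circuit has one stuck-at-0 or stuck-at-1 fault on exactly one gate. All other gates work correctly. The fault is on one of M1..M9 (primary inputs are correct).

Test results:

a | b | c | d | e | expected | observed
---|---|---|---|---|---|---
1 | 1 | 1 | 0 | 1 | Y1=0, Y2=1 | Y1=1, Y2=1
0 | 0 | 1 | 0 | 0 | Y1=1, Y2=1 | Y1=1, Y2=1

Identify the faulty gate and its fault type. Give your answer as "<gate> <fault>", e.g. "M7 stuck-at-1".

M6 stuck-at-1

Fault-free values for test 1 (a=1, b=1, c=1, d=0, e=1): M1=1, M2=1, M3=1, M4=1, M5=1, M6=0, M7=0, M8=0, M9=1, giving Y1=0, Y2=1. Observed Y1=1, Y2=1.
Test 1: faults giving observed Y1=1, Y2=1 are {M5 stuck-at-0, M6 stuck-at-1}.
Test 2 (a=0, b=0, c=1, d=0, e=0): fault-free M1=1, M2=1, M3=0, M4=1, M5=1, M6=1, M7=0, M8=0, M9=1 → Y1=1, Y2=1; observed Y1=1, Y2=1. Eliminates M5 stuck-at-0.
Only M6 stuck-at-1 is consistent with every test.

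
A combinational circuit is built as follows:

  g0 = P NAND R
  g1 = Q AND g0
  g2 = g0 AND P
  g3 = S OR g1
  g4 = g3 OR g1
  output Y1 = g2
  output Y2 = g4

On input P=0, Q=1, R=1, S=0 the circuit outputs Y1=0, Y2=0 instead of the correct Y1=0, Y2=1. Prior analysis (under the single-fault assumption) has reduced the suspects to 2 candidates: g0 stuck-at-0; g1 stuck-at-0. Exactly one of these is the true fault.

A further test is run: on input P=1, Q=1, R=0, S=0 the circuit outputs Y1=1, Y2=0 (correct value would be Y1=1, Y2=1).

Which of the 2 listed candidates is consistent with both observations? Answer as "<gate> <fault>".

Evaluate each candidate on input P=1, Q=1, R=0, S=0:
  g0 stuck-at-0: g0=0 [stuck-at-0], g1=0, g2=0, g3=0, g4=0 → Y1=0, Y2=0 — eliminated
  g1 stuck-at-0: g0=1, g1=0 [stuck-at-0], g2=1, g3=0, g4=0 → Y1=1, Y2=0 — matches
Only g1 stuck-at-0 reproduces the observed Y1=1, Y2=0.

g1 stuck-at-0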